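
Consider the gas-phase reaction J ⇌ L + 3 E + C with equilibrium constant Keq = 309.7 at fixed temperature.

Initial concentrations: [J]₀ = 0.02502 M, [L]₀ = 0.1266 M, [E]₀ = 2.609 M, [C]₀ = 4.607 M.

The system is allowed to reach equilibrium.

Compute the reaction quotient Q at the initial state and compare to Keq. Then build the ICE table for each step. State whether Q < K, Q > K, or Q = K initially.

Q₀ = 414 vs Keq = 309.7 ⇒ Q>K, reverse
Step 1:
                  J         L         E         C
  init      0.02502    0.1266     2.609     4.607
  Δ        0.006105 -0.006105  -0.01832 -0.006105
  eq        0.03113    0.1205     2.591     4.601
  solve Keq expr → x = -0.006105; check Q = 309.7

Q₀ = 414; Q > K (proceeds reverse)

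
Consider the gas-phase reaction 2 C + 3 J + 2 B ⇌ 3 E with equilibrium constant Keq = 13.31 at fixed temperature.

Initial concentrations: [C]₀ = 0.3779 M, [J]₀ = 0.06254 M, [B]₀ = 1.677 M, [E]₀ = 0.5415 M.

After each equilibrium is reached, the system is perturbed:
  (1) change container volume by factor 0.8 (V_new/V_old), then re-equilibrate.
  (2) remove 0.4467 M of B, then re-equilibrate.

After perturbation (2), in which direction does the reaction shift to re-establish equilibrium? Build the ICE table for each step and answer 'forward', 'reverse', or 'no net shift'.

Q₀ = 1616 vs Keq = 13.31 ⇒ Q>K, reverse
Step 1:
                  C         J         B         E
  init       0.3779   0.06254     1.677    0.5415
  Δ          0.0889    0.1334    0.0889   -0.1334
  eq         0.4668    0.1959     1.766    0.4081
  solve Keq expr → x = -0.04445; check Q = 13.31
Then change container volume by factor 0.8 (V_new/V_old).
Step 2:
                  C         J         B         E
  init       0.5835    0.2449     2.207    0.5102
  Δ        -0.02705  -0.04057  -0.02705   0.04057
  eq         0.5565    0.2043      2.18    0.5508
  solve Keq expr → x = 0.01352; check Q = 13.31
Then remove 0.4467 M of B.
Step 3:
                  C         J         B         E
  init       0.5565    0.2043     1.734    0.5508
  Δ         0.01347   0.02021   0.01347  -0.02021
  eq         0.5699    0.2245     1.747    0.5305
  solve Keq expr → x = -0.006737; check Q = 13.31

Direction: reverse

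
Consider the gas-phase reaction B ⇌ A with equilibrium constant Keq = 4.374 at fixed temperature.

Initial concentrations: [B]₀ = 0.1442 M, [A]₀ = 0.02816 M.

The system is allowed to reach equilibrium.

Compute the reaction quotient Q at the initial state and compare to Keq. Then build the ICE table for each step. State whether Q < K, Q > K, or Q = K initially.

Q₀ = 0.1953 vs Keq = 4.374 ⇒ Q<K, forward
Step 1:
                    B           A
  Initial      0.1442     0.02816
  Change      -0.1121      0.1121
  Equil       0.03207      0.1403
  solve Keq expr → x = 0.1121; check Q = 4.374

Q₀ = 0.1953; Q < K (proceeds forward)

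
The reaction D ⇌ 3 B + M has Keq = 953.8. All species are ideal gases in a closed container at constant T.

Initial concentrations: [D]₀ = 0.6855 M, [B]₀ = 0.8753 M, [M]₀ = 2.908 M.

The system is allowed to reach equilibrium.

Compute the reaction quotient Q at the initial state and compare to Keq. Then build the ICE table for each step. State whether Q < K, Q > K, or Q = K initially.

Q₀ = 2.845 vs Keq = 953.8 ⇒ Q<K, forward
Step 1:
                    D           B           M
  init         0.6855      0.8753       2.908
  Δ            -0.612       1.836       0.612
  eq          0.07354       2.711        3.52
  solve Keq expr → x = 0.612; check Q = 953.8

Q₀ = 2.845; Q < K (proceeds forward)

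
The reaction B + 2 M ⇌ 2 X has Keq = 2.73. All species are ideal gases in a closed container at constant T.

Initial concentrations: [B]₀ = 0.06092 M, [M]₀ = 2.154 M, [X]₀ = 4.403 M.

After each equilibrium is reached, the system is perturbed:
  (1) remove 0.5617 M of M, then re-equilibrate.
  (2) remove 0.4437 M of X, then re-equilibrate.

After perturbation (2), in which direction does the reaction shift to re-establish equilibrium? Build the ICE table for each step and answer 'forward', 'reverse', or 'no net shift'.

Q₀ = 68.59 vs Keq = 2.73 ⇒ Q>K, reverse
Step 1:
                    B           M           X
  I           0.06092       2.154       4.403
  C            0.4368      0.8737     -0.8737
  E            0.4977       3.028       3.529
  solve Keq expr → x = -0.4368; check Q = 2.73
Then remove 0.5617 M of M.
Step 2:
                    B           M           X
  I            0.4977       2.466       3.529
  C           0.08969      0.1794     -0.1794
  E            0.5874       2.645        3.35
  solve Keq expr → x = -0.08969; check Q = 2.73
Then remove 0.4437 M of X.
Step 3:
                    B           M           X
  I            0.5874       2.645       2.906
  C          -0.06055     -0.1211      0.1211
  E            0.5269       2.524       3.027
  solve Keq expr → x = 0.06055; check Q = 2.73

Direction: forward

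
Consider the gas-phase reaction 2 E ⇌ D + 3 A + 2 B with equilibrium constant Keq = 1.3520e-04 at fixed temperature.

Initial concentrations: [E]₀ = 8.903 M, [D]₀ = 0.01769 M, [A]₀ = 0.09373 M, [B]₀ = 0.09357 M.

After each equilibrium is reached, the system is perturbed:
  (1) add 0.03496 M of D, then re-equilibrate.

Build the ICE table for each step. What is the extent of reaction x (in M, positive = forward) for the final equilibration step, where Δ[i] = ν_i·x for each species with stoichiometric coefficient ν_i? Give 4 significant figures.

x = -0.005785 M

Q₀ = 1.6090e-09 vs Keq = 1.3520e-04 ⇒ Q<K, forward
Step 1:
                   E          D          A          B
  I            8.903    0.01769    0.09373    0.09357
  C          -0.3567     0.1783      0.535     0.3567
  E            8.546      0.196     0.6287     0.4502
  solve Keq expr → x = 0.1783; check Q = 1.3520e-04
Then add 0.03496 M of D.
Step 2:
                   E          D          A          B
  I            8.546      0.231     0.6287     0.4502
  C          0.01157  -0.005785   -0.01736   -0.01157
  E            8.558     0.2252     0.6114     0.4387
  solve Keq expr → x = -0.005785; check Q = 1.3520e-04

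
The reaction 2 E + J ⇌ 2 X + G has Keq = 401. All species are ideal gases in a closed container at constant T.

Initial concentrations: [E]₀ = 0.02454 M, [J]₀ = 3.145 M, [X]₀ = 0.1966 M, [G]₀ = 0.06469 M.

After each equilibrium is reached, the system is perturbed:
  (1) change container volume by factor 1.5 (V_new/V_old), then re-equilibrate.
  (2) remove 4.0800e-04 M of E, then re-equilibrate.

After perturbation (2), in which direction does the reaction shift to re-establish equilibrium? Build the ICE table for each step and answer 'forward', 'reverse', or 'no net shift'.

Q₀ = 1.32 vs Keq = 401 ⇒ Q<K, forward
Step 1:
                   E          J          X          G
  init       0.02454      3.145     0.1966    0.06469
  Δ         -0.02283   -0.01142    0.02283    0.01142
  eq        0.001708      3.134     0.2194    0.07611
  solve Keq expr → x = 0.01142; check Q = 401
Then change container volume by factor 1.5 (V_new/V_old).
Step 2:
                   E          J          X          G
  init      0.001138      2.089     0.1463    0.05074
  Δ                0          0          0          0
  eq        0.001138      2.089     0.1463    0.05074
  solve Keq expr → x = 0; check Q = 401
Then remove 4.0800e-04 M of E.
Step 3:
                   E          J          X          G
  init    7.3048e-04      2.089     0.1463    0.05074
  Δ       4.0256e-04 2.0128e-04 -4.0256e-04 -2.0128e-04
  eq        0.001133      2.089     0.1459    0.05054
  solve Keq expr → x = -2.0128e-04; check Q = 401

Direction: reverse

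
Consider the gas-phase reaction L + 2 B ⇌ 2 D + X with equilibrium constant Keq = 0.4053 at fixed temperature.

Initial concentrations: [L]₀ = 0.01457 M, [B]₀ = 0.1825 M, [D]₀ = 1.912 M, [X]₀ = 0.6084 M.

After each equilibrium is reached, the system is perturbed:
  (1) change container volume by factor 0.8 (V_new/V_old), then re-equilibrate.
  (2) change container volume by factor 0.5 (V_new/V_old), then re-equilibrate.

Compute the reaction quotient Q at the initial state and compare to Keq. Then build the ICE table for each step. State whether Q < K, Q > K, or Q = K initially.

Q₀ = 4583; Q > K (proceeds reverse)

Q₀ = 4583 vs Keq = 0.4053 ⇒ Q>K, reverse
Step 1:
                  L         B         D         X
  init      0.01457    0.1825     1.912    0.6084
  Δ          0.4305    0.8611   -0.8611   -0.4305
  eq         0.4451     1.044     1.051    0.1779
  solve Keq expr → x = -0.4305; check Q = 0.4053
Then change container volume by factor 0.8 (V_new/V_old).
Step 2:
                  L         B         D         X
  init       0.5564     1.304     1.314    0.2223
  Δ               0         0         0         0
  eq         0.5564     1.304     1.314    0.2223
  solve Keq expr → x = 0; check Q = 0.4053
Then change container volume by factor 0.5 (V_new/V_old).
Step 3:
                  L         B         D         X
  init        1.113     2.609     2.627    0.4447
  Δ               0         0         0         0
  eq          1.113     2.609     2.627    0.4447
  solve Keq expr → x = 0; check Q = 0.4053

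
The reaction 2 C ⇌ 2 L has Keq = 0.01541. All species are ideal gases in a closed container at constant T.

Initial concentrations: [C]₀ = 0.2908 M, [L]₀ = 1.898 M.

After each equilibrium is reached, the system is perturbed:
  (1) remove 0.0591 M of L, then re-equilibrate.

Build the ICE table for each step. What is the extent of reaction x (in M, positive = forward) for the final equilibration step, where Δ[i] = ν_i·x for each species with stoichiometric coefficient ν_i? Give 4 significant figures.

Q₀ = 42.6 vs Keq = 0.01541 ⇒ Q>K, reverse
Step 1:
                  C         L
  init       0.2908     1.898
  Δ           1.656    -1.656
  eq          1.947    0.2417
  solve Keq expr → x = -0.8281; check Q = 0.01541
Then remove 0.0591 M of L.
Step 2:
                  C         L
  init        1.947    0.1826
  Δ        -0.05257   0.05257
  eq          1.895    0.2352
  solve Keq expr → x = 0.02629; check Q = 0.01541

x = 0.02629 M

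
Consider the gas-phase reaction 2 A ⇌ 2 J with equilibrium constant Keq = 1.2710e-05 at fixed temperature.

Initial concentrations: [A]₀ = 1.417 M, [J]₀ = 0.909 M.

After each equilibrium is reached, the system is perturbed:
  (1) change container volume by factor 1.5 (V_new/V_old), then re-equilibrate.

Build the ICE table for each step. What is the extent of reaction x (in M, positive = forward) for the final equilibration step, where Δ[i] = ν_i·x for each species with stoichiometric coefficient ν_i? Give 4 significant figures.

x = 0 M

Q₀ = 0.4115 vs Keq = 1.2710e-05 ⇒ Q>K, reverse
Step 1:
                    A           J
  init          1.417       0.909
  Δ            0.9007     -0.9007
  eq            2.318    0.008263
  solve Keq expr → x = -0.4504; check Q = 1.2710e-05
Then change container volume by factor 1.5 (V_new/V_old).
Step 2:
                    A           J
  init          1.545    0.005509
  Δ                 0           0
  eq            1.545    0.005509
  solve Keq expr → x = 0; check Q = 1.2710e-05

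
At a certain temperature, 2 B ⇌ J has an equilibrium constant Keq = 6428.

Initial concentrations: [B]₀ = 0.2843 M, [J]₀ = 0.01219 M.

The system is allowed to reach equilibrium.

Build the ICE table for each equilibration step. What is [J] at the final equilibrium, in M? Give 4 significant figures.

Q₀ = 0.1508 vs Keq = 6428 ⇒ Q<K, forward
Step 1:
                    B           J
  Initial      0.2843     0.01219
  Change      -0.2794      0.1397
  Equil      0.004861      0.1519
  solve Keq expr → x = 0.1397; check Q = 6428

[J]_eq = 0.1519 M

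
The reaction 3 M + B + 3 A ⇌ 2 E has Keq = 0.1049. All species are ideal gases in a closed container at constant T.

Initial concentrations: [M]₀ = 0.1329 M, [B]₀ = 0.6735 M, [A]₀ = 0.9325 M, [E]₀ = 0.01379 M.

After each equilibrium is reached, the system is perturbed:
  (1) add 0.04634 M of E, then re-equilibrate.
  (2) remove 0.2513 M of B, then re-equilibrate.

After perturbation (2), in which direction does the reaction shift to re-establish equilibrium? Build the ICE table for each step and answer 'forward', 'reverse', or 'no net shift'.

Q₀ = 0.1483 vs Keq = 0.1049 ⇒ Q>K, reverse
Step 1:
                  M         B         A         E
  init       0.1329    0.6735    0.9325   0.01379
  Δ        0.002674 8.9133e-04  0.002674 -0.001783
  eq         0.1356    0.6744    0.9352   0.01201
  solve Keq expr → x = -8.9133e-04; check Q = 0.1049
Then add 0.04634 M of E.
Step 2:
                  M         B         A         E
  init       0.1356    0.6744    0.9352   0.05835
  Δ         0.05453   0.01818   0.05453  -0.03635
  eq         0.1901    0.6926    0.9897     0.022
  solve Keq expr → x = -0.01818; check Q = 0.1049
Then remove 0.2513 M of B.
Step 3:
                  M         B         A         E
  init       0.1901    0.4413    0.9897     0.022
  Δ        0.005278  0.001759  0.005278 -0.003519
  eq         0.1954     0.443     0.995   0.01848
  solve Keq expr → x = -0.001759; check Q = 0.1049

Direction: reverse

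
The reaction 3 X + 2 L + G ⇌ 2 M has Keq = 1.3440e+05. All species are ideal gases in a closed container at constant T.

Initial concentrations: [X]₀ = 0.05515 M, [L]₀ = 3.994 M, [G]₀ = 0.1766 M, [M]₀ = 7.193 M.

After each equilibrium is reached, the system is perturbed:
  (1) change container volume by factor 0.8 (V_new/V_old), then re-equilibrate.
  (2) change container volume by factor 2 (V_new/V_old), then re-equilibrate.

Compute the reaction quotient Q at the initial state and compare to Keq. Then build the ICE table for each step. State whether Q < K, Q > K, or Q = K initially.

Q₀ = 1.0949e+05 vs Keq = 1.3440e+05 ⇒ Q<K, forward
Step 1:
                    X           L           G           M
  init        0.05515       3.994      0.1766       7.193
  Δ         -0.003497   -0.002332   -0.001166    0.002332
  eq          0.05165       3.992      0.1754       7.195
  solve Keq expr → x = 0.001166; check Q = 1.3440e+05
Then change container volume by factor 0.8 (V_new/V_old).
Step 2:
                    X           L           G           M
  init        0.06457        4.99      0.2193       8.994
  Δ          -0.01611    -0.01074    -0.00537     0.01074
  eq          0.04846       4.979      0.2139       9.005
  solve Keq expr → x = 0.00537; check Q = 1.3440e+05
Then change container volume by factor 2 (V_new/V_old).
Step 3:
                    X           L           G           M
  init        0.02423       2.489       0.107       4.502
  Δ           0.03424     0.02283     0.01141    -0.02283
  eq          0.05847       2.512      0.1184        4.48
  solve Keq expr → x = -0.01141; check Q = 1.3440e+05

Q₀ = 1.0949e+05; Q < K (proceeds forward)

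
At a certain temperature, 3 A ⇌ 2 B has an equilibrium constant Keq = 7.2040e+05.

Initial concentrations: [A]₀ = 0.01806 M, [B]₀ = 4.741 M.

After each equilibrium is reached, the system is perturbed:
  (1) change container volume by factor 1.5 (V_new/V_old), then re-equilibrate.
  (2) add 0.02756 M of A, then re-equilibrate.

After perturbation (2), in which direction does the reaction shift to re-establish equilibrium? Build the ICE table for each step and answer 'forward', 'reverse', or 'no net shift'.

Q₀ = 3.8158e+06 vs Keq = 7.2040e+05 ⇒ Q>K, reverse
Step 1:
                   A          B
  I          0.01806      4.741
  C          0.01338  -0.008921
  E          0.03144      4.732
  solve Keq expr → x = -0.004461; check Q = 7.2040e+05
Then change container volume by factor 1.5 (V_new/V_old).
Step 2:
                   A          B
  I          0.02096      3.155
  C         0.003023  -0.002015
  E          0.02398      3.153
  solve Keq expr → x = -0.001008; check Q = 7.2040e+05
Then add 0.02756 M of A.
Step 3:
                   A          B
  I          0.05154      3.153
  C         -0.02747    0.01831
  E          0.02408      3.171
  solve Keq expr → x = 0.009156; check Q = 7.2040e+05

Direction: forward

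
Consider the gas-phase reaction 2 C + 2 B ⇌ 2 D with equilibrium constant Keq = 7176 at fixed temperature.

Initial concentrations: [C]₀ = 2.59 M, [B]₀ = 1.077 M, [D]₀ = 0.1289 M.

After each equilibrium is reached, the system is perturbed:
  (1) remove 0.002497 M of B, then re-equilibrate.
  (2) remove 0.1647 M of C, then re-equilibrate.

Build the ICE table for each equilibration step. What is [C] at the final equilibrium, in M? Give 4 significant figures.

[C]_eq = 1.361 M

Q₀ = 0.002135 vs Keq = 7176 ⇒ Q<K, forward
Step 1:
                   C          B          D
  I             2.59      1.077     0.1289
  C           -1.068     -1.068      1.068
  E            1.522   0.009279      1.197
  solve Keq expr → x = 0.5339; check Q = 7176
Then remove 0.002497 M of B.
Step 2:
                   C          B          D
  I            1.522   0.006782      1.197
  C         0.002463   0.002463  -0.002463
  E            1.525   0.009245      1.194
  solve Keq expr → x = -0.001231; check Q = 7176
Then remove 0.1647 M of C.
Step 3:
                   C          B          D
  I             1.36   0.009245      1.194
  C         0.001102   0.001102  -0.001102
  E            1.361    0.01035      1.193
  solve Keq expr → x = -5.5083e-04; check Q = 7176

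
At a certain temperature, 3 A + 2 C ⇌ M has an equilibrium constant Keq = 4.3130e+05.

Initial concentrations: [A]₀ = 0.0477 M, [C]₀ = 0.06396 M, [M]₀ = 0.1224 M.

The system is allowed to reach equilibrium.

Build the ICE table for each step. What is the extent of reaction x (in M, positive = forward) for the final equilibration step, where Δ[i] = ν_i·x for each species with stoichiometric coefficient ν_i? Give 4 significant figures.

x = 0.001648 M

Q₀ = 2.7568e+05 vs Keq = 4.3130e+05 ⇒ Q<K, forward
Step 1:
                   A          C          M
  init        0.0477    0.06396     0.1224
  Δ        -0.004945  -0.003297   0.001648
  eq         0.04275    0.06066      0.124
  solve Keq expr → x = 0.001648; check Q = 4.3130e+05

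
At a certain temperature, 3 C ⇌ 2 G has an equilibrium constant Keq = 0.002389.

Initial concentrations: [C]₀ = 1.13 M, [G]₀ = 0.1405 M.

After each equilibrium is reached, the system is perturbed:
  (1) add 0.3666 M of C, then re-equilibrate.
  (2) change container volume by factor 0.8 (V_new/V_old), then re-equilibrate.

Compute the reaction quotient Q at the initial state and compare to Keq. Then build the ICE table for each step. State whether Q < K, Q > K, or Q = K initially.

Q₀ = 0.01368 vs Keq = 0.002389 ⇒ Q>K, reverse
Step 1:
                    C           G
  init           1.13      0.1405
  Δ            0.1096    -0.07305
  eq             1.24     0.06745
  solve Keq expr → x = -0.03652; check Q = 0.002389
Then add 0.3666 M of C.
Step 2:
                    C           G
  init          1.606     0.06745
  Δ          -0.04221     0.02814
  eq            1.564      0.0956
  solve Keq expr → x = 0.01407; check Q = 0.002389
Then change container volume by factor 0.8 (V_new/V_old).
Step 3:
                    C           G
  init          1.955      0.1195
  Δ          -0.01834     0.01223
  eq            1.937      0.1317
  solve Keq expr → x = 0.006114; check Q = 0.002389

Q₀ = 0.01368; Q > K (proceeds reverse)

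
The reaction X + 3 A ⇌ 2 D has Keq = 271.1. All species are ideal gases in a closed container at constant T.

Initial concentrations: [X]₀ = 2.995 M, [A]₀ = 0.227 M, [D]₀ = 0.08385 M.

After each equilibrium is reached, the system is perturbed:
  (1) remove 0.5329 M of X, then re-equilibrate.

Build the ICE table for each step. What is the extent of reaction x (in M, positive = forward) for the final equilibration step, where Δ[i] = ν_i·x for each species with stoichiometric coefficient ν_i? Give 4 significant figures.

x = -8.0719e-04 M

Q₀ = 0.2007 vs Keq = 271.1 ⇒ Q<K, forward
Step 1:
                    X           A           D
  init          2.995       0.227     0.08385
  Δ          -0.06296     -0.1889      0.1259
  eq            2.932     0.03811      0.2098
  solve Keq expr → x = 0.06296; check Q = 271.1
Then remove 0.5329 M of X.
Step 2:
                    X           A           D
  init          2.399     0.03811      0.2098
  Δ        8.0719e-04    0.002422   -0.001614
  eq              2.4     0.04053      0.2082
  solve Keq expr → x = -8.0719e-04; check Q = 271.1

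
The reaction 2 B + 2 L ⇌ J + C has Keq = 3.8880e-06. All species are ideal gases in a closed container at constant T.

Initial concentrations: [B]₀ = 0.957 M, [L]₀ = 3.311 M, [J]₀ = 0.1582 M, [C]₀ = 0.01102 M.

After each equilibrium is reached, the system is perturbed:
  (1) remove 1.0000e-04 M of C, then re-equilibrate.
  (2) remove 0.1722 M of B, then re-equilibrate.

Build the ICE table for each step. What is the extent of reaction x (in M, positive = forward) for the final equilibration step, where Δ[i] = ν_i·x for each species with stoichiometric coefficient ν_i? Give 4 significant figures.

Q₀ = 1.7364e-04 vs Keq = 3.8880e-06 ⇒ Q>K, reverse
Step 1:
                  B         L         J         C
  Initial     0.957     3.311    0.1582   0.01102
  Change    0.02148   0.02148  -0.01074  -0.01074
  Equil      0.9785     3.332    0.1475 2.8034e-04
  solve Keq expr → x = -0.01074; check Q = 3.8880e-06
Then remove 1.0000e-04 M of C.
Step 2:
                  B         L         J         C
  Initial    0.9785     3.332    0.1475 1.8034e-04
  Change  -1.9933e-04 -1.9933e-04 9.9663e-05 9.9663e-05
  Equil      0.9783     3.332    0.1476 2.8001e-04
  solve Keq expr → x = 9.9663e-05; check Q = 3.8880e-06
Then remove 0.1722 M of B.
Step 3:
                  B         L         J         C
  Initial    0.8061     3.332    0.1476 2.8001e-04
  Change  1.7936e-04 1.7936e-04 -8.9679e-05 -8.9679e-05
  Equil      0.8063     3.332    0.1475 1.9033e-04
  solve Keq expr → x = -8.9679e-05; check Q = 3.8880e-06

x = -8.9679e-05 M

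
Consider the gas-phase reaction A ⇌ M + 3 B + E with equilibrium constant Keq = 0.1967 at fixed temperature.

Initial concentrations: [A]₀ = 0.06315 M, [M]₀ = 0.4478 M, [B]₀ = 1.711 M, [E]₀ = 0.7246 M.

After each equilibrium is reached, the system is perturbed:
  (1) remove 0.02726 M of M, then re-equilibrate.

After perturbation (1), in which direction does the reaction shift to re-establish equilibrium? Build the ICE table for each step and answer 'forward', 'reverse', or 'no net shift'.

Q₀ = 25.74 vs Keq = 0.1967 ⇒ Q>K, reverse
Step 1:
                   A          M          B          E
  init       0.06315     0.4478      1.711     0.7246
  Δ            0.265     -0.265    -0.7951     -0.265
  eq          0.3282     0.1828     0.9159     0.4596
  solve Keq expr → x = -0.265; check Q = 0.1967
Then remove 0.02726 M of M.
Step 2:
                   A          M          B          E
  init        0.3282     0.1555     0.9159     0.4596
  Δ         -0.00761    0.00761    0.02283    0.00761
  eq          0.3206     0.1631     0.9388     0.4672
  solve Keq expr → x = 0.00761; check Q = 0.1967

Direction: forward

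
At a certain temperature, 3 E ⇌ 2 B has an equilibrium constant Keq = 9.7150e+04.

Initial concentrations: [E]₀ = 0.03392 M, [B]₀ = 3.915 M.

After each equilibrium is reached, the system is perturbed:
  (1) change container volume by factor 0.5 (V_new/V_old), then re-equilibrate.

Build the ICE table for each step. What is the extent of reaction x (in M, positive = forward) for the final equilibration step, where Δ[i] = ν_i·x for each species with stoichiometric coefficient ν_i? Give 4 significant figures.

x = 0.007379 M

Q₀ = 3.9273e+05 vs Keq = 9.7150e+04 ⇒ Q>K, reverse
Step 1:
                  E         B
  init      0.03392     3.915
  Δ         0.01999  -0.01333
  eq        0.05391     3.902
  solve Keq expr → x = -0.006664; check Q = 9.7150e+04
Then change container volume by factor 0.5 (V_new/V_old).
Step 2:
                  E         B
  init       0.1078     7.803
  Δ        -0.02214   0.01476
  eq        0.08569     7.818
  solve Keq expr → x = 0.007379; check Q = 9.7150e+04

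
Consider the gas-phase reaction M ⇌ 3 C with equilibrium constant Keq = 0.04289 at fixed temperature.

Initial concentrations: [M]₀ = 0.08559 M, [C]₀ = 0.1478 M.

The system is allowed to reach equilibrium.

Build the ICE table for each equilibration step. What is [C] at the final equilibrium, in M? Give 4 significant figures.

[C]_eq = 0.1532 M

Q₀ = 0.03772 vs Keq = 0.04289 ⇒ Q<K, forward
Step 1:
                   M          C
  I          0.08559     0.1478
  C        -0.001793   0.005378
  E           0.0838     0.1532
  solve Keq expr → x = 0.001793; check Q = 0.04289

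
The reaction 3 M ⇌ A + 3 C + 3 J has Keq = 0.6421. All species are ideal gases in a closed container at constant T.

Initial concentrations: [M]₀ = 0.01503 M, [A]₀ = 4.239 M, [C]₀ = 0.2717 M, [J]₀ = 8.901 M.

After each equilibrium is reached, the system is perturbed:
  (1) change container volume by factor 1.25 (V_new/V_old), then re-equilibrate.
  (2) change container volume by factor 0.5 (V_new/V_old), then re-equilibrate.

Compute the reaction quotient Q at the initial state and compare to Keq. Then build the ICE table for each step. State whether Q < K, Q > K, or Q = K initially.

Q₀ = 1.7659e+07; Q > K (proceeds reverse)

Q₀ = 1.7659e+07 vs Keq = 0.6421 ⇒ Q>K, reverse
Step 1:
                   M          A          C          J
  init       0.01503      4.239     0.2717      8.901
  Δ           0.2549   -0.08498    -0.2549    -0.2549
  eq            0.27      4.154    0.01676      8.646
  solve Keq expr → x = -0.08498; check Q = 0.6421
Then change container volume by factor 1.25 (V_new/V_old).
Step 2:
                   M          A          C          J
  init         0.216      3.323    0.01341      6.917
  Δ        -0.004275   0.001425   0.004275   0.004275
  eq          0.2117      3.325    0.01768      6.921
  solve Keq expr → x = 0.001425; check Q = 0.6421
Then change container volume by factor 0.5 (V_new/V_old).
Step 3:
                   M          A          C          J
  init        0.4234      6.649    0.03536      13.84
  Δ          0.02062  -0.006873   -0.02062   -0.02062
  eq           0.444      6.642    0.01474      13.82
  solve Keq expr → x = -0.006873; check Q = 0.6421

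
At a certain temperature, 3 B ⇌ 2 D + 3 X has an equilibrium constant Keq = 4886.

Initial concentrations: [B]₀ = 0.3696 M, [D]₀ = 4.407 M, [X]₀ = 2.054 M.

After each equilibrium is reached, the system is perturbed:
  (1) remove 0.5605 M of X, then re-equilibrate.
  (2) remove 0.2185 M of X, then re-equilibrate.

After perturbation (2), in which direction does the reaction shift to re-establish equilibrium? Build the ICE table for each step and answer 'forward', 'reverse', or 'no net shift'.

Direction: forward

Q₀ = 3333 vs Keq = 4886 ⇒ Q<K, forward
Step 1:
                   B          D          X
  Initial     0.3696      4.407      2.054
  Change    -0.03711    0.02474    0.03711
  Equil       0.3325      4.432      2.091
  solve Keq expr → x = 0.01237; check Q = 4886
Then remove 0.5605 M of X.
Step 2:
                   B          D          X
  Initial     0.3325      4.432      1.531
  Change    -0.07523    0.05016    0.07523
  Equil       0.2573      4.482      1.606
  solve Keq expr → x = 0.02508; check Q = 4886
Then remove 0.2185 M of X.
Step 3:
                   B          D          X
  Initial     0.2573      4.482      1.387
  Change     -0.0296    0.01973     0.0296
  Equil       0.2277      4.502      1.417
  solve Keq expr → x = 0.009865; check Q = 4886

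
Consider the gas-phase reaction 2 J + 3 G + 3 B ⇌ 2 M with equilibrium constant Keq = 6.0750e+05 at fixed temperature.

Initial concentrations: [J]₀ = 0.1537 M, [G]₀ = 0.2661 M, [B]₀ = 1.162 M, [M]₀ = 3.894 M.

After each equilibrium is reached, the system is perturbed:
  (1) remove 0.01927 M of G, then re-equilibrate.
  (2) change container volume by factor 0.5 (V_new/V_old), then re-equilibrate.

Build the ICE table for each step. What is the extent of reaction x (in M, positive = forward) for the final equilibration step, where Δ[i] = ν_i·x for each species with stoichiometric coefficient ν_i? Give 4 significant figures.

Q₀ = 2.1712e+04 vs Keq = 6.0750e+05 ⇒ Q<K, forward
Step 1:
                   J          G          B          M
  I           0.1537     0.2661      1.162      3.894
  C         -0.07501    -0.1125    -0.1125    0.07501
  E          0.07869     0.1536      1.049      3.969
  solve Keq expr → x = 0.0375; check Q = 6.0750e+05
Then remove 0.01927 M of G.
Step 2:
                   J          G          B          M
  I          0.07869     0.1343      1.049      3.969
  C         0.006537   0.009806   0.009806  -0.006537
  E          0.08523     0.1441      1.059      3.962
  solve Keq expr → x = -0.003269; check Q = 6.0750e+05
Then change container volume by factor 0.5 (V_new/V_old).
Step 3:
                   J          G          B          M
  I           0.1705     0.2882      2.119      7.925
  C         -0.09908    -0.1486    -0.1486    0.09908
  E          0.07137     0.1396       1.97      8.024
  solve Keq expr → x = 0.04954; check Q = 6.0750e+05

x = 0.04954 M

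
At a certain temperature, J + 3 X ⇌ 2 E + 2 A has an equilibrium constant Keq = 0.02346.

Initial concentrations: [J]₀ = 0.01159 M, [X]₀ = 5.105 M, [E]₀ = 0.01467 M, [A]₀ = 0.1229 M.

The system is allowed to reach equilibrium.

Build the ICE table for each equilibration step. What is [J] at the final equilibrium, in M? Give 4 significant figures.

[J]_eq = 9.9843e-06 M

Q₀ = 2.1081e-06 vs Keq = 0.02346 ⇒ Q<K, forward
Step 1:
                  J         X         E         A
  Initial   0.01159     5.105   0.01467    0.1229
  Change   -0.01158  -0.03474   0.02316   0.02316
  Equil   9.9843e-06      5.07   0.03783    0.1461
  solve Keq expr → x = 0.01158; check Q = 0.02346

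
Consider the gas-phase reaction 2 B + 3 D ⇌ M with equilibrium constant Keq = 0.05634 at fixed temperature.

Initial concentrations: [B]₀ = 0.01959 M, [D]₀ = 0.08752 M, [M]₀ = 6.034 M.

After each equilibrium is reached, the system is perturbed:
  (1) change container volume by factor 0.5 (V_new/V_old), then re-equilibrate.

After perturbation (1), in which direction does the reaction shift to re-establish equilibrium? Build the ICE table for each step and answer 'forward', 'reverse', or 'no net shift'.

Direction: forward

Q₀ = 2.3454e+07 vs Keq = 0.05634 ⇒ Q>K, reverse
Step 1:
                    B           D           M
  Initial     0.01959     0.08752       6.034
  Change        1.887       2.831     -0.9436
  Equil         1.907       2.918        5.09
  solve Keq expr → x = -0.9436; check Q = 0.05634
Then change container volume by factor 0.5 (V_new/V_old).
Step 2:
                    B           D           M
  Initial       3.813       5.836       10.18
  Change       -1.609      -2.413      0.8044
  Equil         2.205       3.423       10.99
  solve Keq expr → x = 0.8044; check Q = 0.05634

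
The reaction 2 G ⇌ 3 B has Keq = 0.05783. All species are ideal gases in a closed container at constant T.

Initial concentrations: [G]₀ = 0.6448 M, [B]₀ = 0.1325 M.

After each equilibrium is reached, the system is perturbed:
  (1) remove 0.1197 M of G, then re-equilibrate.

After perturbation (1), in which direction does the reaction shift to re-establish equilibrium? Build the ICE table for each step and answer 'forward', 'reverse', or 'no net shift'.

Q₀ = 0.005595 vs Keq = 0.05783 ⇒ Q<K, forward
Step 1:
                  G         B
  init       0.6448    0.1325
  Δ        -0.08647    0.1297
  eq         0.5583    0.2622
  solve Keq expr → x = 0.04324; check Q = 0.05783
Then remove 0.1197 M of G.
Step 2:
                  G         B
  init       0.4386    0.2622
  Δ         0.02121  -0.03182
  eq         0.4598    0.2304
  solve Keq expr → x = -0.01061; check Q = 0.05783

Direction: reverse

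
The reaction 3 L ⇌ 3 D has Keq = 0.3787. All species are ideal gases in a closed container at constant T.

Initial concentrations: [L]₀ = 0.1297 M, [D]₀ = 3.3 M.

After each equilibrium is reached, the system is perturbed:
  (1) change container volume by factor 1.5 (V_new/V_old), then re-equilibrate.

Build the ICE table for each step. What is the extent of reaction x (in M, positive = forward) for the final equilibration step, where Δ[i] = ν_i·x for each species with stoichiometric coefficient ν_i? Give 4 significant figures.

Q₀ = 1.6471e+04 vs Keq = 0.3787 ⇒ Q>K, reverse
Step 1:
                  L         D
  Initial    0.1297       3.3
  Change       1.86     -1.86
  Equil        1.99      1.44
  solve Keq expr → x = -0.6201; check Q = 0.3787
Then change container volume by factor 1.5 (V_new/V_old).
Step 2:
                  L         D
  Initial     1.327    0.9598
  Change          0         0
  Equil       1.327    0.9598
  solve Keq expr → x = 0; check Q = 0.3787

x = 0 M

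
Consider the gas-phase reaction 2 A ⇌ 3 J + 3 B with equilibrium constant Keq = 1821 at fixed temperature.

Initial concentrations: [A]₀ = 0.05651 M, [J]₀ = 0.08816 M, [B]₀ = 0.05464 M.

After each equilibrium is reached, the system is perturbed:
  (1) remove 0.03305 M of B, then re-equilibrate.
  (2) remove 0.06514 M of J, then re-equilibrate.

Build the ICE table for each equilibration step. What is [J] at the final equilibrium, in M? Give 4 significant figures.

Q₀ = 3.5002e-05 vs Keq = 1821 ⇒ Q<K, forward
Step 1:
                    A           J           B
  I           0.05651     0.08816     0.05464
  C          -0.05642     0.08463     0.08463
  E        8.7487e-05      0.1728      0.1393
  solve Keq expr → x = 0.02821; check Q = 1821
Then remove 0.03305 M of B.
Step 2:
                    A           J           B
  I        8.7487e-05      0.1728      0.1062
  C       -2.9155e-05  4.3733e-05  4.3733e-05
  E        5.8331e-05      0.1728      0.1063
  solve Keq expr → x = 1.4578e-05; check Q = 1821
Then remove 0.06514 M of J.
Step 3:
                    A           J           B
  I        5.8331e-05      0.1077      0.1063
  C       -2.9604e-05  4.4406e-05  4.4406e-05
  E        2.8727e-05      0.1077      0.1063
  solve Keq expr → x = 1.4802e-05; check Q = 1821

[J]_eq = 0.1077 M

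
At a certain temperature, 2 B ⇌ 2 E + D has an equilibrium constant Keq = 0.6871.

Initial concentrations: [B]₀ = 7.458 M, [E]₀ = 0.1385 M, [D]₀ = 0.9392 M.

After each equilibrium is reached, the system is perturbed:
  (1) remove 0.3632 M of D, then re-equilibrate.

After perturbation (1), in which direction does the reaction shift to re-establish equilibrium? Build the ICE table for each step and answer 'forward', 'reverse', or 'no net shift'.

Q₀ = 3.2390e-04 vs Keq = 0.6871 ⇒ Q<K, forward
Step 1:
                   B          E          D
  Initial      7.458     0.1385     0.9392
  Change      -2.574      2.574      1.287
  Equil        4.884      2.713      2.226
  solve Keq expr → x = 1.287; check Q = 0.6871
Then remove 0.3632 M of D.
Step 2:
                   B          E          D
  Initial      4.884      2.713      1.863
  Change     -0.1273     0.1273    0.06364
  Equil        4.756       2.84      1.927
  solve Keq expr → x = 0.06364; check Q = 0.6871

Direction: forward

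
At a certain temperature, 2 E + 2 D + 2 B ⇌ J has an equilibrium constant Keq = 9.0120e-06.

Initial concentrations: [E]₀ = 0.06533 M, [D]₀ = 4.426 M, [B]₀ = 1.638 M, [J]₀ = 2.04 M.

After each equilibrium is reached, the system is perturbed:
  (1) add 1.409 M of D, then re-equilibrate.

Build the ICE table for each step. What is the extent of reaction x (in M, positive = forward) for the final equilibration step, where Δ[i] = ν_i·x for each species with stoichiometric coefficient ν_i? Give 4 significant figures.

x = 0.0509 M

Q₀ = 9.094 vs Keq = 9.0120e-06 ⇒ Q>K, reverse
Step 1:
                   E          D          B          J
  I          0.06533      4.426      1.638       2.04
  C            3.634      3.634      3.634     -1.817
  E              3.7       8.06      5.272     0.2228
  solve Keq expr → x = -1.817; check Q = 9.0120e-06
Then add 1.409 M of D.
Step 2:
                   E          D          B          J
  I              3.7      9.469      5.272     0.2228
  C          -0.1018    -0.1018    -0.1018     0.0509
  E            3.598      9.368      5.171     0.2737
  solve Keq expr → x = 0.0509; check Q = 9.0120e-06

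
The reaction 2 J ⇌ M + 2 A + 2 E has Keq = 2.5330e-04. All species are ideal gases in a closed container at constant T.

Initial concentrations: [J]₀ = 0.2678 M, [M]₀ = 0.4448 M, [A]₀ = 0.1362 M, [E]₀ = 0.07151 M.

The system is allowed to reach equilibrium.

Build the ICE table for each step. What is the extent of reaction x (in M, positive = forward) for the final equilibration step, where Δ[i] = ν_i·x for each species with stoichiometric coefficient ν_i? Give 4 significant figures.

Q₀ = 5.8834e-04 vs Keq = 2.5330e-04 ⇒ Q>K, reverse
Step 1:
                    J           M           A           E
  Initial      0.2678      0.4448      0.1362     0.07151
  Change      0.01521   -0.007604    -0.01521    -0.01521
  Equil         0.283      0.4372       0.121      0.0563
  solve Keq expr → x = -0.007604; check Q = 2.5330e-04

x = -0.007604 M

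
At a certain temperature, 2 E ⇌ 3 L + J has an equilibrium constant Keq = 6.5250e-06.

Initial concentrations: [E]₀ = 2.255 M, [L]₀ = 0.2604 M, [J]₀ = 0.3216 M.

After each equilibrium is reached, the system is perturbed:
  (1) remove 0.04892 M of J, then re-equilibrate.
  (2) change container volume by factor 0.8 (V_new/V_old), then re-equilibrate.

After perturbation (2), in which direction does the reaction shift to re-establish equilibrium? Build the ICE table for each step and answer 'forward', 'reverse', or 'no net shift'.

Q₀ = 0.001117 vs Keq = 6.5250e-06 ⇒ Q>K, reverse
Step 1:
                   E          L          J
  Initial      2.255     0.2604     0.3216
  Change      0.1383    -0.2075   -0.06917
  Equil        2.393     0.0529     0.2524
  solve Keq expr → x = -0.06917; check Q = 6.5250e-06
Then remove 0.04892 M of J.
Step 2:
                   E          L          J
  Initial      2.393     0.0529     0.2035
  Change   -0.002521   0.003782   0.001261
  Equil        2.391    0.05668     0.2048
  solve Keq expr → x = 0.001261; check Q = 6.5250e-06
Then change container volume by factor 0.8 (V_new/V_old).
Step 3:
                   E          L          J
  Initial      2.989    0.07086      0.256
  Change    0.006303  -0.009455  -0.003152
  Equil        2.995     0.0614     0.2528
  solve Keq expr → x = -0.003152; check Q = 6.5250e-06

Direction: reverse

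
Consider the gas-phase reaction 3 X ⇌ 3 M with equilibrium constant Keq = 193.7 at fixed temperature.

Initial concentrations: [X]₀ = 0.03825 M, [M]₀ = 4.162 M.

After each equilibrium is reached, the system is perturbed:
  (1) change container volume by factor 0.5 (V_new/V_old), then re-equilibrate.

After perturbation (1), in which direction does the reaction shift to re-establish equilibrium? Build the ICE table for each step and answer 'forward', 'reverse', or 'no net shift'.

Direction: no net shift

Q₀ = 1.2883e+06 vs Keq = 193.7 ⇒ Q>K, reverse
Step 1:
                    X           M
  I           0.03825       4.162
  C            0.5807     -0.5807
  E             0.619       3.581
  solve Keq expr → x = -0.1936; check Q = 193.7
Then change container volume by factor 0.5 (V_new/V_old).
Step 2:
                    X           M
  I             1.238       7.163
  C                 0           0
  E             1.238       7.163
  solve Keq expr → x = 0; check Q = 193.7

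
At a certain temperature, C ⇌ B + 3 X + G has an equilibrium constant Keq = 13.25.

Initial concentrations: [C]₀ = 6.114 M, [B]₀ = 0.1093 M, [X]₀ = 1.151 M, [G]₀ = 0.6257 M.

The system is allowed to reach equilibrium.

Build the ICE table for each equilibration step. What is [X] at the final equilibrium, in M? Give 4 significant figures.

[X]_eq = 3.681 M

Q₀ = 0.01706 vs Keq = 13.25 ⇒ Q<K, forward
Step 1:
                  C         B         X         G
  Initial     6.114    0.1093     1.151    0.6257
  Change    -0.8435    0.8435      2.53    0.8435
  Equil       5.271    0.9528     3.681     1.469
  solve Keq expr → x = 0.8435; check Q = 13.25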